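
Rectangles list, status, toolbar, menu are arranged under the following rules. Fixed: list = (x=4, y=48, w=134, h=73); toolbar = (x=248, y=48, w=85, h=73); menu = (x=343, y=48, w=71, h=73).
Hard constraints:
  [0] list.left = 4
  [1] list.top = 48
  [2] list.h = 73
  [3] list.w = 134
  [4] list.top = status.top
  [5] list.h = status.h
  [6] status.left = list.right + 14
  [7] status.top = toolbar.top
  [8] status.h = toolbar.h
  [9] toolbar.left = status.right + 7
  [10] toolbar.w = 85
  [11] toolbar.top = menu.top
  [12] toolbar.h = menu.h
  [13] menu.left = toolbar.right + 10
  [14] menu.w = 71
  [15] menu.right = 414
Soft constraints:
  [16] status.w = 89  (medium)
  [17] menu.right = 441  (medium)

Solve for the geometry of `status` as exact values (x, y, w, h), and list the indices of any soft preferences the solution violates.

1. status.y = 48  [list.top = status.top]
2. status.h = 73  [list.h = status.h]
3. status.x = 152  [status.left = list.right + 14]
4. status.w = 89  [toolbar.left = status.right + 7]

status = (x=152, y=48, w=89, h=73)
violated soft preferences: 17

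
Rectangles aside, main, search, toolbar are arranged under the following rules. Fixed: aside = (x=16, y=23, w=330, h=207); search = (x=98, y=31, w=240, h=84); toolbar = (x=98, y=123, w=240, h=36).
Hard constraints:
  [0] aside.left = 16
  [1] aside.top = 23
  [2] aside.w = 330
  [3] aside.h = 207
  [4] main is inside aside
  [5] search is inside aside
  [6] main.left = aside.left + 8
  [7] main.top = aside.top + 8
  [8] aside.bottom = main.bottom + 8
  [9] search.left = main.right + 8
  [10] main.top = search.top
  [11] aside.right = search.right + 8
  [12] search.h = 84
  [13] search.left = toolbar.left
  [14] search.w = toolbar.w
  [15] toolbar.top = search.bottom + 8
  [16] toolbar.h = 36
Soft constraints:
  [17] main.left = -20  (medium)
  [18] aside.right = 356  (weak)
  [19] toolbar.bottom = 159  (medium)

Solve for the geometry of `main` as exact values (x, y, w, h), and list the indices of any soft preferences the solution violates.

main = (x=24, y=31, w=66, h=191)
violated soft preferences: 17, 18

1. main.x = 24  [main.left = aside.left + 8]
2. main.y = 31  [main.top = aside.top + 8]
3. main.h = 191  [aside.bottom = main.bottom + 8]
4. main.w = 66  [search.left = main.right + 8]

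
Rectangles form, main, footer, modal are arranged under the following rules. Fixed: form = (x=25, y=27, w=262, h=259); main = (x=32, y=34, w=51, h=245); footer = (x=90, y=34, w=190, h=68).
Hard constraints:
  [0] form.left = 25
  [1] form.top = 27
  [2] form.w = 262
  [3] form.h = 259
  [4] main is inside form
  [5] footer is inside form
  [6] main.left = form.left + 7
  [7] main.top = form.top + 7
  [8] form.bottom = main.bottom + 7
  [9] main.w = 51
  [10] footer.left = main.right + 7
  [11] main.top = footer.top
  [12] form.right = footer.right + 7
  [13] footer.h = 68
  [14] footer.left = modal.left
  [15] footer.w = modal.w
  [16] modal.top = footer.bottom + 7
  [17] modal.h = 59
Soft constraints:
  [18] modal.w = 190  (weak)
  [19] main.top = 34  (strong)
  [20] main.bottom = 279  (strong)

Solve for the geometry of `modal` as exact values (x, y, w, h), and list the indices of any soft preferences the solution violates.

1. modal.x = 90  [footer.left = modal.left]
2. modal.w = 190  [footer.w = modal.w]
3. modal.y = 109  [modal.top = footer.bottom + 7]
4. modal.h = 59  [modal.h = 59]

modal = (x=90, y=109, w=190, h=59)
violated soft preferences: none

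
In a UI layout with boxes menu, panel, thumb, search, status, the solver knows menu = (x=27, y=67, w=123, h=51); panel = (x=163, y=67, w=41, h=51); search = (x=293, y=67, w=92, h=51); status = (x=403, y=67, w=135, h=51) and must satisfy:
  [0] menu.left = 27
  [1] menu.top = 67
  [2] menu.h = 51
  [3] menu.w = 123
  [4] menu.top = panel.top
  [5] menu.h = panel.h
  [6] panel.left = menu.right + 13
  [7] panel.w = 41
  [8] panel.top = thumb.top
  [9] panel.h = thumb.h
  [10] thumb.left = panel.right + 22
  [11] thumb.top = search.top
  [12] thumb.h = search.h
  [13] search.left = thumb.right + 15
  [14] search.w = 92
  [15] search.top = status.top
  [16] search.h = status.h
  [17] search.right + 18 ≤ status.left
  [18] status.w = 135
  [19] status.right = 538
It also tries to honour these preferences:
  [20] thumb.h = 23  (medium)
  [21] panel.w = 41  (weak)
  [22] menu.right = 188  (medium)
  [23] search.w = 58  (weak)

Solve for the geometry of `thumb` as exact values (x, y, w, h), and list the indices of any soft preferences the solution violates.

1. thumb.y = 67  [panel.top = thumb.top]
2. thumb.h = 51  [panel.h = thumb.h]
3. thumb.x = 226  [thumb.left = panel.right + 22]
4. thumb.w = 52  [search.left = thumb.right + 15]

thumb = (x=226, y=67, w=52, h=51)
violated soft preferences: 20, 22, 23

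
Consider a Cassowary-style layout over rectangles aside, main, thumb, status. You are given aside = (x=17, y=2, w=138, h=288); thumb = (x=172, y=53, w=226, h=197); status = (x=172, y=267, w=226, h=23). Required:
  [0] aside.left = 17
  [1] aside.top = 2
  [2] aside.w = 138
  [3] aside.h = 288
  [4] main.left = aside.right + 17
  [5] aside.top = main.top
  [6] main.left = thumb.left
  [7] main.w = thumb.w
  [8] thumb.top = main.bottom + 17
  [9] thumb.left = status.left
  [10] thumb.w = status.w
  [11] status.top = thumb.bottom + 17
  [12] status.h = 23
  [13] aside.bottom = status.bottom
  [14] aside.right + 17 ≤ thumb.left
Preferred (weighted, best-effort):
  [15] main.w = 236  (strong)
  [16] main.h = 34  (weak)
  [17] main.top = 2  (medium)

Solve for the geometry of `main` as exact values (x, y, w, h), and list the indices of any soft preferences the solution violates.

1. main.x = 172  [main.left = aside.right + 17]
2. main.y = 2  [aside.top = main.top]
3. main.w = 226  [main.w = thumb.w]
4. main.h = 34  [thumb.top = main.bottom + 17]

main = (x=172, y=2, w=226, h=34)
violated soft preferences: 15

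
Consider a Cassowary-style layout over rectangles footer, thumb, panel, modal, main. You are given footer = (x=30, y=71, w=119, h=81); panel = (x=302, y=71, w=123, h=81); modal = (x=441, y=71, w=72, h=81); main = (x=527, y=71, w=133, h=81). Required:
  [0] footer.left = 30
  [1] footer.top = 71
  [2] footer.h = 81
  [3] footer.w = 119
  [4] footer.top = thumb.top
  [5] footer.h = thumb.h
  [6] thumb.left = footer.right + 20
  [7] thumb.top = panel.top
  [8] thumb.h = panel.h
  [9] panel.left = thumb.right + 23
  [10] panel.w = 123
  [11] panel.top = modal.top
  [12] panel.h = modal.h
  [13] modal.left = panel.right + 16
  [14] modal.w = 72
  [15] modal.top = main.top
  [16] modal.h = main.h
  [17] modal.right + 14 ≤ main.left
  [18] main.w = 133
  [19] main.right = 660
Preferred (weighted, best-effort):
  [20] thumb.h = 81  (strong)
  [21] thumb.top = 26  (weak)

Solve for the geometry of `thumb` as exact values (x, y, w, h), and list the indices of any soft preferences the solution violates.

1. thumb.y = 71  [footer.top = thumb.top]
2. thumb.h = 81  [footer.h = thumb.h]
3. thumb.x = 169  [thumb.left = footer.right + 20]
4. thumb.w = 110  [panel.left = thumb.right + 23]

thumb = (x=169, y=71, w=110, h=81)
violated soft preferences: 21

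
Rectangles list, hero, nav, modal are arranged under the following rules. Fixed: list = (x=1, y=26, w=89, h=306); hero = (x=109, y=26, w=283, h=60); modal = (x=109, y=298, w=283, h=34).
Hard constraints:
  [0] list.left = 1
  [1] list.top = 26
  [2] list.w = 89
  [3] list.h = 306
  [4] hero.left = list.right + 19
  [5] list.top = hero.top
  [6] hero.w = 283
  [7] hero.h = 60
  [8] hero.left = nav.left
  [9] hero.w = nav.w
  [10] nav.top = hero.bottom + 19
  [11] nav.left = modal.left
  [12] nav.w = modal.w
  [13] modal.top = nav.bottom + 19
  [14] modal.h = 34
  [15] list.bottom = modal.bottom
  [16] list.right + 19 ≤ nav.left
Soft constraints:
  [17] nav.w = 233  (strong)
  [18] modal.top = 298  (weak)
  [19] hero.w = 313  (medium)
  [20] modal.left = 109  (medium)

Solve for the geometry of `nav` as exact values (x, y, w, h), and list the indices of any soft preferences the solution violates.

nav = (x=109, y=105, w=283, h=174)
violated soft preferences: 17, 19

1. nav.x = 109  [hero.left = nav.left]
2. nav.w = 283  [hero.w = nav.w]
3. nav.y = 105  [nav.top = hero.bottom + 19]
4. nav.h = 174  [modal.top = nav.bottom + 19]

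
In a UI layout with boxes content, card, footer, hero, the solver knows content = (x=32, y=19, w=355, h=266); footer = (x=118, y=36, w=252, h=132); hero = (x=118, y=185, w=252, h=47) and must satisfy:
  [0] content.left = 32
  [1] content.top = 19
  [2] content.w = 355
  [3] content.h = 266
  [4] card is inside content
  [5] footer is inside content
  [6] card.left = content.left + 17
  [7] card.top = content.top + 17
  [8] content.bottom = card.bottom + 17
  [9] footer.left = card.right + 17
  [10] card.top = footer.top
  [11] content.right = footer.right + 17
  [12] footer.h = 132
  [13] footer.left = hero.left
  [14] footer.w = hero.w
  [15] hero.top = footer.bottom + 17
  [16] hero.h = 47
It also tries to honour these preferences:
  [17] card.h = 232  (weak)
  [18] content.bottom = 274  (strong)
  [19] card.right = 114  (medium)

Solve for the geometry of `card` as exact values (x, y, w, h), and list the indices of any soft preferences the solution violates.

card = (x=49, y=36, w=52, h=232)
violated soft preferences: 18, 19

1. card.x = 49  [card.left = content.left + 17]
2. card.y = 36  [card.top = content.top + 17]
3. card.h = 232  [content.bottom = card.bottom + 17]
4. card.w = 52  [footer.left = card.right + 17]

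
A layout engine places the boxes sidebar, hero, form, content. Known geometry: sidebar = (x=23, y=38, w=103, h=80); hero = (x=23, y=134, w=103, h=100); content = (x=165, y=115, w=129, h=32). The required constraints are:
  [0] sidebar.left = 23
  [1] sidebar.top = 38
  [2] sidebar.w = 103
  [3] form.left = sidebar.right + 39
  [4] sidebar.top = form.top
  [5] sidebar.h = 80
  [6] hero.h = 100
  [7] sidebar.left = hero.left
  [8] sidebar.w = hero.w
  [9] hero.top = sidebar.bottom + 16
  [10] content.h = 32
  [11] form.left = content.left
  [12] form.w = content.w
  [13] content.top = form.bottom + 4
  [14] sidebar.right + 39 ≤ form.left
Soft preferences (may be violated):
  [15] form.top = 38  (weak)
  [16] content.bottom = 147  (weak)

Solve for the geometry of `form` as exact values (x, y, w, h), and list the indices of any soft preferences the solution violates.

1. form.x = 165  [form.left = sidebar.right + 39]
2. form.y = 38  [sidebar.top = form.top]
3. form.w = 129  [form.w = content.w]
4. form.h = 73  [content.top = form.bottom + 4]

form = (x=165, y=38, w=129, h=73)
violated soft preferences: none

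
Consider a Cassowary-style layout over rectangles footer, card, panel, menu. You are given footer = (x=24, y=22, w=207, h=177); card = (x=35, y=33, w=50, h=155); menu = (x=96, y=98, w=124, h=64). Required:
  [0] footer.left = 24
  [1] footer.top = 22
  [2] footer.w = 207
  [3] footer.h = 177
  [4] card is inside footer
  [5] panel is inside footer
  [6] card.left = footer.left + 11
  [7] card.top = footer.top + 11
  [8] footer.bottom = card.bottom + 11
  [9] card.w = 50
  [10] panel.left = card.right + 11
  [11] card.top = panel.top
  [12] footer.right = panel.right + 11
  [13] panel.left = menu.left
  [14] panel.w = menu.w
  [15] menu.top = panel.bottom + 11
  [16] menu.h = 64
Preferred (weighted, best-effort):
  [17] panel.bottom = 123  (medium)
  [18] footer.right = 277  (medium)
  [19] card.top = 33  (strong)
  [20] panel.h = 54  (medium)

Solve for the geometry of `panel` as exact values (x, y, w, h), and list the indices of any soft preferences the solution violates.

1. panel.x = 96  [panel.left = card.right + 11]
2. panel.y = 33  [card.top = panel.top]
3. panel.w = 124  [footer.right = panel.right + 11]
4. panel.h = 54  [menu.top = panel.bottom + 11]

panel = (x=96, y=33, w=124, h=54)
violated soft preferences: 17, 18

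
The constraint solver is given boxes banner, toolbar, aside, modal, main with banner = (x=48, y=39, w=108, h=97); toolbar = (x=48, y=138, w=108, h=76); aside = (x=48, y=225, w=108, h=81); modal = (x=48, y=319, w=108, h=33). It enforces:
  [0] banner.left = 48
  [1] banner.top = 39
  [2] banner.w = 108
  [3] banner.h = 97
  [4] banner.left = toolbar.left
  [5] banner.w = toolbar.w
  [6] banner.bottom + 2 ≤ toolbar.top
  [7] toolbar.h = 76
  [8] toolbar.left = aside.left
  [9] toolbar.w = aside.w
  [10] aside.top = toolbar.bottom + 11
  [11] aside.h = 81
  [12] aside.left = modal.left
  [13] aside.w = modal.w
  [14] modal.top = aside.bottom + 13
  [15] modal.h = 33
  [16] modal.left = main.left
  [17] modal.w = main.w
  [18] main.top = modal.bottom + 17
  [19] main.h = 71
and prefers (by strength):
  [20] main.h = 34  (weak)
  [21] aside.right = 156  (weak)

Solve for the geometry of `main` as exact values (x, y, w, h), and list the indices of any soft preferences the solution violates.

1. main.x = 48  [modal.left = main.left]
2. main.w = 108  [modal.w = main.w]
3. main.y = 369  [main.top = modal.bottom + 17]
4. main.h = 71  [main.h = 71]

main = (x=48, y=369, w=108, h=71)
violated soft preferences: 20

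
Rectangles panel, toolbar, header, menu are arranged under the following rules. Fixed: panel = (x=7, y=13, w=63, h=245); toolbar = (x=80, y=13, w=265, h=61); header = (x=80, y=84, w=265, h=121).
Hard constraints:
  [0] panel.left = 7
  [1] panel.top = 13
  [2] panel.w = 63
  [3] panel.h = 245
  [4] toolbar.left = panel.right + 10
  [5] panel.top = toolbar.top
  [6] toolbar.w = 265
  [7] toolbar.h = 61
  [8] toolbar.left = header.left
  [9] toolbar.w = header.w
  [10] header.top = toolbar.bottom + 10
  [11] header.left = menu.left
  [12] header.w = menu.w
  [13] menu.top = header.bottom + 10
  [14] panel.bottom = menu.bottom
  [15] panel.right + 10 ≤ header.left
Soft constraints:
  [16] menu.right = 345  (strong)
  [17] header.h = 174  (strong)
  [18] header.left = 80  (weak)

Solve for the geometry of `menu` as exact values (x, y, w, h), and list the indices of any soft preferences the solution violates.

1. menu.x = 80  [header.left = menu.left]
2. menu.w = 265  [header.w = menu.w]
3. menu.y = 215  [menu.top = header.bottom + 10]
4. menu.h = 43  [panel.bottom = menu.bottom]

menu = (x=80, y=215, w=265, h=43)
violated soft preferences: 17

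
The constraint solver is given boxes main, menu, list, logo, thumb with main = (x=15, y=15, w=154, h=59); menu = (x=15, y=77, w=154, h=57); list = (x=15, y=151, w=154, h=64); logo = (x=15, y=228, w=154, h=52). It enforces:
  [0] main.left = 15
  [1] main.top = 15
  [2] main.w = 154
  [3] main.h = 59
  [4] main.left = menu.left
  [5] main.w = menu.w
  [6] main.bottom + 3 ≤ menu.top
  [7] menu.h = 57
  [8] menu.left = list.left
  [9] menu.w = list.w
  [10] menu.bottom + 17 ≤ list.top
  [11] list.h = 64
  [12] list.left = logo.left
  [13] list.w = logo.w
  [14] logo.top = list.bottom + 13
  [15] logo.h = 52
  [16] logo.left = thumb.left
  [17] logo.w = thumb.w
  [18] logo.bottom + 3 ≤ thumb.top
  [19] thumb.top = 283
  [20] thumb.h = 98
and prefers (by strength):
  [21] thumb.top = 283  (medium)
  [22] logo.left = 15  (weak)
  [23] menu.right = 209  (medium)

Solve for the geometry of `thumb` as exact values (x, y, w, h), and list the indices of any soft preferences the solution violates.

thumb = (x=15, y=283, w=154, h=98)
violated soft preferences: 23

1. thumb.x = 15  [logo.left = thumb.left]
2. thumb.w = 154  [logo.w = thumb.w]
3. thumb.y = 283  [thumb.top = 283]
4. thumb.h = 98  [thumb.h = 98]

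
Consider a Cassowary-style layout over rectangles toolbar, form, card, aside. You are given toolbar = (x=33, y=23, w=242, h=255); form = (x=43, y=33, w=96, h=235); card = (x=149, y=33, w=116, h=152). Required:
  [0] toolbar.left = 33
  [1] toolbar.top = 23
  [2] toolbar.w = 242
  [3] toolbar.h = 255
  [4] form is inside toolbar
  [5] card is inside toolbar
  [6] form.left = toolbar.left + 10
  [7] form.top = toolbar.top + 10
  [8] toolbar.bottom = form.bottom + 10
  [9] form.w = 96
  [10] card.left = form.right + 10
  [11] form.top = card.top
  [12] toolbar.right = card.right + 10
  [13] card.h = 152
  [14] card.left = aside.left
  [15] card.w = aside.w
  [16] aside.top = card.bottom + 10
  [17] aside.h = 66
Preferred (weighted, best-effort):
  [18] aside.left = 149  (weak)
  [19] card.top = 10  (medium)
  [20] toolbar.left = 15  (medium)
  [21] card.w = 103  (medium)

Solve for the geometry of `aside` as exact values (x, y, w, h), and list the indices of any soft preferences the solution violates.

1. aside.x = 149  [card.left = aside.left]
2. aside.w = 116  [card.w = aside.w]
3. aside.y = 195  [aside.top = card.bottom + 10]
4. aside.h = 66  [aside.h = 66]

aside = (x=149, y=195, w=116, h=66)
violated soft preferences: 19, 20, 21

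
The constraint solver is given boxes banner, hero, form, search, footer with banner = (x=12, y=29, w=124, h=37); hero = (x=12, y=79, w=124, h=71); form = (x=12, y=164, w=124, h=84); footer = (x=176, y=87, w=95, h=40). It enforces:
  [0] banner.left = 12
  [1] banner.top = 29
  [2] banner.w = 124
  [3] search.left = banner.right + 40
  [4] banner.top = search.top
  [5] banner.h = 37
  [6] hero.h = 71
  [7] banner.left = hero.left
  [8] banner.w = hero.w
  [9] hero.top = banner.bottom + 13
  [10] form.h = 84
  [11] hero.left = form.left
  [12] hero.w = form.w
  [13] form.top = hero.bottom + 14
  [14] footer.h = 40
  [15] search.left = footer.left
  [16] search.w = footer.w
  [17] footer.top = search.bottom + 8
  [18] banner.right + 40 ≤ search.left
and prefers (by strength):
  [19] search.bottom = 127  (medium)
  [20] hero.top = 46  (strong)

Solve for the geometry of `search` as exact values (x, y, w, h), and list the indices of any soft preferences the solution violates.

1. search.x = 176  [search.left = banner.right + 40]
2. search.y = 29  [banner.top = search.top]
3. search.w = 95  [search.w = footer.w]
4. search.h = 50  [footer.top = search.bottom + 8]

search = (x=176, y=29, w=95, h=50)
violated soft preferences: 19, 20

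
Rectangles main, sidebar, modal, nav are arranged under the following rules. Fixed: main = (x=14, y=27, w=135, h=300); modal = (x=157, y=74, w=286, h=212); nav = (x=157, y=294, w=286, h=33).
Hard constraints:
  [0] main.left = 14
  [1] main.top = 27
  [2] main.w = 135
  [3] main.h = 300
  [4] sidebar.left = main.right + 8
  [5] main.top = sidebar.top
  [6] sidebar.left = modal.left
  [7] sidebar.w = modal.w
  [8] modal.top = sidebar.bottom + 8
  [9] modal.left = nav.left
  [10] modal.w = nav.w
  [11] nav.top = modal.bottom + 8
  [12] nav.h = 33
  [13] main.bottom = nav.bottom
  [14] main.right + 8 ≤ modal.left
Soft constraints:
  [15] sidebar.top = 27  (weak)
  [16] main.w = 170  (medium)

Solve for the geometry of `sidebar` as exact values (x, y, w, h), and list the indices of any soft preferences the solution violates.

1. sidebar.x = 157  [sidebar.left = main.right + 8]
2. sidebar.y = 27  [main.top = sidebar.top]
3. sidebar.w = 286  [sidebar.w = modal.w]
4. sidebar.h = 39  [modal.top = sidebar.bottom + 8]

sidebar = (x=157, y=27, w=286, h=39)
violated soft preferences: 16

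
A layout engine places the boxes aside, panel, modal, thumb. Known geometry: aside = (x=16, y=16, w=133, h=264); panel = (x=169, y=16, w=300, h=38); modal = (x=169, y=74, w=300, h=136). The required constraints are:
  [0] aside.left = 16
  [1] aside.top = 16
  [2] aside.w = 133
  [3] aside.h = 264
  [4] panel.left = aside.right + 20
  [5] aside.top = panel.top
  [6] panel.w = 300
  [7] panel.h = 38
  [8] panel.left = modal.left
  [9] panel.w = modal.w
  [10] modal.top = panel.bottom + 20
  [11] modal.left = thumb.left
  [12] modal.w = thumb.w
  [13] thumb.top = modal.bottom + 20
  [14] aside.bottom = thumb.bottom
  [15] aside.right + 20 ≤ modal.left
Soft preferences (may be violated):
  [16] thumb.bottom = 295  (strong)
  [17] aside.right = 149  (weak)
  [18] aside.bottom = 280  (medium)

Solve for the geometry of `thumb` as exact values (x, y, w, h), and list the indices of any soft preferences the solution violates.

thumb = (x=169, y=230, w=300, h=50)
violated soft preferences: 16

1. thumb.x = 169  [modal.left = thumb.left]
2. thumb.w = 300  [modal.w = thumb.w]
3. thumb.y = 230  [thumb.top = modal.bottom + 20]
4. thumb.h = 50  [aside.bottom = thumb.bottom]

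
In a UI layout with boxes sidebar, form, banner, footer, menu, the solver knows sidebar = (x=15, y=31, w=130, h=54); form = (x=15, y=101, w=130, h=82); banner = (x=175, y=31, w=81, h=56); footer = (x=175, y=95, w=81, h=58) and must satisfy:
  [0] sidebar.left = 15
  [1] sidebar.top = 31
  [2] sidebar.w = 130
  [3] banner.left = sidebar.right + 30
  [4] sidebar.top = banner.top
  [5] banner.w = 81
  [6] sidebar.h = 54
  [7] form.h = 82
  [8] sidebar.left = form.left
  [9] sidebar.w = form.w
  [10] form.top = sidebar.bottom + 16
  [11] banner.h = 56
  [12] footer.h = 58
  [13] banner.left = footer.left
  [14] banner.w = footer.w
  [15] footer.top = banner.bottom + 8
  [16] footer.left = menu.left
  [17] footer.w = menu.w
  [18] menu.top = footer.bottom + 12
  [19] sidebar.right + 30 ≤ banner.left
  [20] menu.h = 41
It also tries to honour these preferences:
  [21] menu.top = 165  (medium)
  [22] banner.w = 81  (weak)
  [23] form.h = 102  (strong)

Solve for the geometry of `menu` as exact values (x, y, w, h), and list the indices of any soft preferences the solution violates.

menu = (x=175, y=165, w=81, h=41)
violated soft preferences: 23

1. menu.x = 175  [footer.left = menu.left]
2. menu.w = 81  [footer.w = menu.w]
3. menu.y = 165  [menu.top = footer.bottom + 12]
4. menu.h = 41  [menu.h = 41]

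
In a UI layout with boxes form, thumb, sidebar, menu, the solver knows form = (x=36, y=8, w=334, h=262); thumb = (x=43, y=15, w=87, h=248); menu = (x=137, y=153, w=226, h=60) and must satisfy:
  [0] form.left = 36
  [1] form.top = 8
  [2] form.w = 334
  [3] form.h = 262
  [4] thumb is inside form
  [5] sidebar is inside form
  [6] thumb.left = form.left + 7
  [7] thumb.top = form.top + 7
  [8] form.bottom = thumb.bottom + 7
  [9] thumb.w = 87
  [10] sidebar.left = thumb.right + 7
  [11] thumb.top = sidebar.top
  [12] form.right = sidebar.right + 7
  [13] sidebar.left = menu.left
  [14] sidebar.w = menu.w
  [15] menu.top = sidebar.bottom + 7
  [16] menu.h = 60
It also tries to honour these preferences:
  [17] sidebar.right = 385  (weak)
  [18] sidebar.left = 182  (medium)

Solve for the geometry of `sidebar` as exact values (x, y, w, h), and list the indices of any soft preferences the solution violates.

sidebar = (x=137, y=15, w=226, h=131)
violated soft preferences: 17, 18

1. sidebar.x = 137  [sidebar.left = thumb.right + 7]
2. sidebar.y = 15  [thumb.top = sidebar.top]
3. sidebar.w = 226  [form.right = sidebar.right + 7]
4. sidebar.h = 131  [menu.top = sidebar.bottom + 7]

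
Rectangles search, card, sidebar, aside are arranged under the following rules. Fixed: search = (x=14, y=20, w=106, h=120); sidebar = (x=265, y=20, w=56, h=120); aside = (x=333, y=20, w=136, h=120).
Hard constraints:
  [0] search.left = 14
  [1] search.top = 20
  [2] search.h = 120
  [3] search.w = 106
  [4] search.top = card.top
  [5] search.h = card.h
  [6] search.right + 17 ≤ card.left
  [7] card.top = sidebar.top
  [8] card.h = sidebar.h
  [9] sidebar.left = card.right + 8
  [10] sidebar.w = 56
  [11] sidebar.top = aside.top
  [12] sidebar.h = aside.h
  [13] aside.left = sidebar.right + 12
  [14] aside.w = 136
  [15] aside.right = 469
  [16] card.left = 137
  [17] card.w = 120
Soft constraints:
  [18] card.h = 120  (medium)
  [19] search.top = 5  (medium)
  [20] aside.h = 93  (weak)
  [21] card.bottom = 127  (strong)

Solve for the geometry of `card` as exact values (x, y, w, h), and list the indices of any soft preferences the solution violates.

card = (x=137, y=20, w=120, h=120)
violated soft preferences: 19, 20, 21

1. card.y = 20  [search.top = card.top]
2. card.h = 120  [search.h = card.h]
3. card.x = 137  [card.left = 137]
4. card.w = 120  [card.w = 120]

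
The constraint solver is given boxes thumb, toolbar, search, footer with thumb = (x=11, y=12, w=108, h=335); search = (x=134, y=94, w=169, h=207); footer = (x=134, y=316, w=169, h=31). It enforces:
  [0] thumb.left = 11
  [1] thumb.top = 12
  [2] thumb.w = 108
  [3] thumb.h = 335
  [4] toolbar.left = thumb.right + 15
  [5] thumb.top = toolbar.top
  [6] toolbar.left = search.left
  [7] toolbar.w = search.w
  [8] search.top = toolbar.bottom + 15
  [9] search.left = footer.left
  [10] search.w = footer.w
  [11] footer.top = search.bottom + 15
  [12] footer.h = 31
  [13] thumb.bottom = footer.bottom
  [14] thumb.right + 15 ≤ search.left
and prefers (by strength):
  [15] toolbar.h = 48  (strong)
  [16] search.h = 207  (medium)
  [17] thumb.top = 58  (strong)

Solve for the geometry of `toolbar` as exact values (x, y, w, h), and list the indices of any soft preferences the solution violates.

toolbar = (x=134, y=12, w=169, h=67)
violated soft preferences: 15, 17

1. toolbar.x = 134  [toolbar.left = thumb.right + 15]
2. toolbar.y = 12  [thumb.top = toolbar.top]
3. toolbar.w = 169  [toolbar.w = search.w]
4. toolbar.h = 67  [search.top = toolbar.bottom + 15]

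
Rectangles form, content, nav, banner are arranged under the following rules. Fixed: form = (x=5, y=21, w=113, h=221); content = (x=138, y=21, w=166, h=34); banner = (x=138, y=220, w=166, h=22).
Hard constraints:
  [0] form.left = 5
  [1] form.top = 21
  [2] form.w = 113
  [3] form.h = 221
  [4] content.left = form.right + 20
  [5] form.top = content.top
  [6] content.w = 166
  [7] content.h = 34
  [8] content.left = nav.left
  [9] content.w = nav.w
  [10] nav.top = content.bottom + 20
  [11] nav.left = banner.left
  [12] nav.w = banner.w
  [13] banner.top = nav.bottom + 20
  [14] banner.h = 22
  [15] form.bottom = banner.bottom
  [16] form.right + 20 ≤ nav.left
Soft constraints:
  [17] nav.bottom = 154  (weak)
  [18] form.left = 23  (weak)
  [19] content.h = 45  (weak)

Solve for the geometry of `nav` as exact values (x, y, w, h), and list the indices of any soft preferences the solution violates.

1. nav.x = 138  [content.left = nav.left]
2. nav.w = 166  [content.w = nav.w]
3. nav.y = 75  [nav.top = content.bottom + 20]
4. nav.h = 125  [banner.top = nav.bottom + 20]

nav = (x=138, y=75, w=166, h=125)
violated soft preferences: 17, 18, 19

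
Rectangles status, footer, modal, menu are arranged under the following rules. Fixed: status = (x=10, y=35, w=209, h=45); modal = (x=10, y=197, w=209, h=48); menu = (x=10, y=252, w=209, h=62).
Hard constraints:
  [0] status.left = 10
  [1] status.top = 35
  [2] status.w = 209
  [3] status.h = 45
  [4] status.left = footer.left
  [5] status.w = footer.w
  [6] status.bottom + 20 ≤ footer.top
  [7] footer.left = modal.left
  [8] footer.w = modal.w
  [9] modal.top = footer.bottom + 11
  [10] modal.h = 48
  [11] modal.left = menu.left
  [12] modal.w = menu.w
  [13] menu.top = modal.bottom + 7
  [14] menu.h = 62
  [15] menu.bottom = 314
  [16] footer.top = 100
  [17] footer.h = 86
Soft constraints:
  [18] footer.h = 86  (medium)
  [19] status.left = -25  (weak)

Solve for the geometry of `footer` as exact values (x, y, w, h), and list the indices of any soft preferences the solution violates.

1. footer.x = 10  [status.left = footer.left]
2. footer.w = 209  [status.w = footer.w]
3. footer.y = 100  [footer.top = 100]
4. footer.h = 86  [footer.h = 86]

footer = (x=10, y=100, w=209, h=86)
violated soft preferences: 19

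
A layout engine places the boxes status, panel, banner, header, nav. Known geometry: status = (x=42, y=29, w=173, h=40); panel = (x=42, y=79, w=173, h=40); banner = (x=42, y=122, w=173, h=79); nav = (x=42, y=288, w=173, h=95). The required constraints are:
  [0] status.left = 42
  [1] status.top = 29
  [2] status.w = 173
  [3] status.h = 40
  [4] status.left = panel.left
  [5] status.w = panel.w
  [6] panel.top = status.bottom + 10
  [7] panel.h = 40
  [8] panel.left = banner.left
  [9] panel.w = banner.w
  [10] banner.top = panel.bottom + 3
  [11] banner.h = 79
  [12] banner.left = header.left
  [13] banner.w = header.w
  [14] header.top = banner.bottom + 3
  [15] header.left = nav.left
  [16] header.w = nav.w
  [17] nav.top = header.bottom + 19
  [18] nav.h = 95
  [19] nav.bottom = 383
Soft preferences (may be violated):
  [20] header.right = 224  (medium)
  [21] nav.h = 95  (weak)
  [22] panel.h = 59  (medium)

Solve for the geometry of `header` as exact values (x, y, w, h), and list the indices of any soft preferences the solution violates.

1. header.x = 42  [banner.left = header.left]
2. header.w = 173  [banner.w = header.w]
3. header.y = 204  [header.top = banner.bottom + 3]
4. header.h = 65  [nav.top = header.bottom + 19]

header = (x=42, y=204, w=173, h=65)
violated soft preferences: 20, 22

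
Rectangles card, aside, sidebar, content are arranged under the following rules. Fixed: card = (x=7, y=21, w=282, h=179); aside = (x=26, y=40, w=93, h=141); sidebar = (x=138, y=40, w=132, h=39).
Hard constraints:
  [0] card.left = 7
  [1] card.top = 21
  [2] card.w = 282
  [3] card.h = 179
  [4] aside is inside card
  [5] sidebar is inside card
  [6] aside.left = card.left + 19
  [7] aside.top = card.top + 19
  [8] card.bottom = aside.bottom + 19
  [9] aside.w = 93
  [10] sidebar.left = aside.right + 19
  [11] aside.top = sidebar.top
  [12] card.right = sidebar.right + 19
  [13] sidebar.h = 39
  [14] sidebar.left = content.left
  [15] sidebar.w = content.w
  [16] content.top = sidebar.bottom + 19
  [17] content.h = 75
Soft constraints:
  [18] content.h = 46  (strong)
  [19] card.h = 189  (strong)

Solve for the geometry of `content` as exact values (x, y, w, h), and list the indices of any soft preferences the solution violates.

1. content.x = 138  [sidebar.left = content.left]
2. content.w = 132  [sidebar.w = content.w]
3. content.y = 98  [content.top = sidebar.bottom + 19]
4. content.h = 75  [content.h = 75]

content = (x=138, y=98, w=132, h=75)
violated soft preferences: 18, 19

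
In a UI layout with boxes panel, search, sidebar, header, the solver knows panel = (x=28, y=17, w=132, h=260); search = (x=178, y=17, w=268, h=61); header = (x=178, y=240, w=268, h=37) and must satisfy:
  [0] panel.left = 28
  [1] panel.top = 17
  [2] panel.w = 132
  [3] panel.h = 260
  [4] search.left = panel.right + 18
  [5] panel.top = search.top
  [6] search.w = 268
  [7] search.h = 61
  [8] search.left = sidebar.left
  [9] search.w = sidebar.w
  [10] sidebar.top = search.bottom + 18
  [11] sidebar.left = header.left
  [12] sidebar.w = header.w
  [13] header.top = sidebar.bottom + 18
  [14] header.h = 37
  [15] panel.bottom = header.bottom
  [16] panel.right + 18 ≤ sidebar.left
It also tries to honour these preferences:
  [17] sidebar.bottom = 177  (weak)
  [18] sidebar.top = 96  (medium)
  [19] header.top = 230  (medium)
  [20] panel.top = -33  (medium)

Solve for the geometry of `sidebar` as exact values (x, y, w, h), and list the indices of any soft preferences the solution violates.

sidebar = (x=178, y=96, w=268, h=126)
violated soft preferences: 17, 19, 20

1. sidebar.x = 178  [search.left = sidebar.left]
2. sidebar.w = 268  [search.w = sidebar.w]
3. sidebar.y = 96  [sidebar.top = search.bottom + 18]
4. sidebar.h = 126  [header.top = sidebar.bottom + 18]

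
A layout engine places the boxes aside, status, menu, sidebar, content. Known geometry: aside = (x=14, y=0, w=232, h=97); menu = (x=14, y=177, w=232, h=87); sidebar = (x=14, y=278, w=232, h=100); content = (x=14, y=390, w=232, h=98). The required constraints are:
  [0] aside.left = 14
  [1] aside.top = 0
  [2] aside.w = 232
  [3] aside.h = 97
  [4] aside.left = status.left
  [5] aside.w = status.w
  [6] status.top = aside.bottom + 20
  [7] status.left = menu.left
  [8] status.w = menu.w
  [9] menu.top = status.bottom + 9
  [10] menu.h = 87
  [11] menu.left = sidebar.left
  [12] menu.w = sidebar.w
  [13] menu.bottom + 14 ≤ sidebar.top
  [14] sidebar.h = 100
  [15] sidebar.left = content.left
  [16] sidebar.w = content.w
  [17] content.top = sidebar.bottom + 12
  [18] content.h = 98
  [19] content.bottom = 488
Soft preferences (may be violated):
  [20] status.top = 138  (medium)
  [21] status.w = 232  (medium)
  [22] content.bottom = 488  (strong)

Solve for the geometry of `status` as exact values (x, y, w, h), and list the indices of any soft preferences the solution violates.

1. status.x = 14  [aside.left = status.left]
2. status.w = 232  [aside.w = status.w]
3. status.y = 117  [status.top = aside.bottom + 20]
4. status.h = 51  [menu.top = status.bottom + 9]

status = (x=14, y=117, w=232, h=51)
violated soft preferences: 20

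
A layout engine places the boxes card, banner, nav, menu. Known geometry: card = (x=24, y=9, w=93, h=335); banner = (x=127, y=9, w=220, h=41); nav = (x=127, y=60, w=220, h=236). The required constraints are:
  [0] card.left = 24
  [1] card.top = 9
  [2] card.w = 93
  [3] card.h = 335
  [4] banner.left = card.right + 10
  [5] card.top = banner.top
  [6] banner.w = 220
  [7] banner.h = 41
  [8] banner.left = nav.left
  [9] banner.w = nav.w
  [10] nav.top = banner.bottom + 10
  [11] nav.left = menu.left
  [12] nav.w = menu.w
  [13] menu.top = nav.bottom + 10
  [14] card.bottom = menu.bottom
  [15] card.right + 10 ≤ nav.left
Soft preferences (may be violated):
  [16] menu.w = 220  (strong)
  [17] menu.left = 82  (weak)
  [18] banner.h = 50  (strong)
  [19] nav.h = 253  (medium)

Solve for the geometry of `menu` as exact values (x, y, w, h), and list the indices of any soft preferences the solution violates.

menu = (x=127, y=306, w=220, h=38)
violated soft preferences: 17, 18, 19

1. menu.x = 127  [nav.left = menu.left]
2. menu.w = 220  [nav.w = menu.w]
3. menu.y = 306  [menu.top = nav.bottom + 10]
4. menu.h = 38  [card.bottom = menu.bottom]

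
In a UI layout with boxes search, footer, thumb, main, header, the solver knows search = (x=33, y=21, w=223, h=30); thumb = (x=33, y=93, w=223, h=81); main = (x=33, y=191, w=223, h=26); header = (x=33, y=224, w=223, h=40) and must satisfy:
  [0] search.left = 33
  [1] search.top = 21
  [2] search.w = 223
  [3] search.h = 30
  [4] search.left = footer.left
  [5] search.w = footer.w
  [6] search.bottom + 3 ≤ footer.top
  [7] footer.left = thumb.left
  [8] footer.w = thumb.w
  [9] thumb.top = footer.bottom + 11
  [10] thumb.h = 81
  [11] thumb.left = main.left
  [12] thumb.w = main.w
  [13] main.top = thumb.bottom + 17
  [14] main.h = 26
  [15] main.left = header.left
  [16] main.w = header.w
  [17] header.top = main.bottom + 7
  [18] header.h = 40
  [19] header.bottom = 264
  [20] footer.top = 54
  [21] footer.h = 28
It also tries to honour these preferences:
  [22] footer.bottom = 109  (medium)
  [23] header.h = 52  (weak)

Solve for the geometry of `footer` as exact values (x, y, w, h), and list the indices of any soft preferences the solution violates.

footer = (x=33, y=54, w=223, h=28)
violated soft preferences: 22, 23

1. footer.x = 33  [search.left = footer.left]
2. footer.w = 223  [search.w = footer.w]
3. footer.y = 54  [footer.top = 54]
4. footer.h = 28  [footer.h = 28]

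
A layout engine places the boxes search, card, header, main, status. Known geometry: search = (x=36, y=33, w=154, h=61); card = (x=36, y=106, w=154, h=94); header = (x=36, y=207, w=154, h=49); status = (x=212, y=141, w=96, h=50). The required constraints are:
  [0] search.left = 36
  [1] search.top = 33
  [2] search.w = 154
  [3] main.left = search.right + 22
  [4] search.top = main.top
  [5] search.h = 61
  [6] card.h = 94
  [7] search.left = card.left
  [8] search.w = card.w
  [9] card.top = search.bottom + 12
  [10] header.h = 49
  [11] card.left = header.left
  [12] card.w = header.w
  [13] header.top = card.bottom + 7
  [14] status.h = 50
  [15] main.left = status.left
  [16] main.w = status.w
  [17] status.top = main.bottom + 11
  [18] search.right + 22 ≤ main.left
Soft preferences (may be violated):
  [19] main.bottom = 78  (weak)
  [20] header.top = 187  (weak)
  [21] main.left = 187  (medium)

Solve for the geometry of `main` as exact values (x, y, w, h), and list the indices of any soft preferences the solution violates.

1. main.x = 212  [main.left = search.right + 22]
2. main.y = 33  [search.top = main.top]
3. main.w = 96  [main.w = status.w]
4. main.h = 97  [status.top = main.bottom + 11]

main = (x=212, y=33, w=96, h=97)
violated soft preferences: 19, 20, 21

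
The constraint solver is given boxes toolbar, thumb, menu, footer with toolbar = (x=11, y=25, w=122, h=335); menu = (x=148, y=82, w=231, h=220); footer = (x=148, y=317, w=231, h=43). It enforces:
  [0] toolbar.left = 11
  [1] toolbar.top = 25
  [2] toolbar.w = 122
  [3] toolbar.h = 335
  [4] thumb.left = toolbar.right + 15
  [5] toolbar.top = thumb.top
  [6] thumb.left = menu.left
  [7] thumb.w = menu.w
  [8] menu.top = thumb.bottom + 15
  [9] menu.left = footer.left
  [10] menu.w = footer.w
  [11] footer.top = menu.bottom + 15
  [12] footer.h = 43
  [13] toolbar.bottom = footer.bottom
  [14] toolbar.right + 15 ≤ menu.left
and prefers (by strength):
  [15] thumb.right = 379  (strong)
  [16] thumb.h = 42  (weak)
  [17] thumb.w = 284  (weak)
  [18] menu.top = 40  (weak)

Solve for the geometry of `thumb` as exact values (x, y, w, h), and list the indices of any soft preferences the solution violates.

1. thumb.x = 148  [thumb.left = toolbar.right + 15]
2. thumb.y = 25  [toolbar.top = thumb.top]
3. thumb.w = 231  [thumb.w = menu.w]
4. thumb.h = 42  [menu.top = thumb.bottom + 15]

thumb = (x=148, y=25, w=231, h=42)
violated soft preferences: 17, 18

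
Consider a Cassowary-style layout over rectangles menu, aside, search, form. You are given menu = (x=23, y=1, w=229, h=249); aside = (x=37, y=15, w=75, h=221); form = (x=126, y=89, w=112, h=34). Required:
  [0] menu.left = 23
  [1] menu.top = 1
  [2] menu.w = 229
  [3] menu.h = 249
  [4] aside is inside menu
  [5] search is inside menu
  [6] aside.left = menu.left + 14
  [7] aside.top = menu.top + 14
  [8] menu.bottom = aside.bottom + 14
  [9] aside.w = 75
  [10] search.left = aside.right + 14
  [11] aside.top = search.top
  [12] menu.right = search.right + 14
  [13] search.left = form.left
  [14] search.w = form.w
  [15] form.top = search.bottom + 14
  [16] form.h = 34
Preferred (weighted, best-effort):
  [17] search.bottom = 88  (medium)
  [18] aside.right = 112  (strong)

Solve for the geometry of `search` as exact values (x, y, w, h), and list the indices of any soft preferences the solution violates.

search = (x=126, y=15, w=112, h=60)
violated soft preferences: 17

1. search.x = 126  [search.left = aside.right + 14]
2. search.y = 15  [aside.top = search.top]
3. search.w = 112  [menu.right = search.right + 14]
4. search.h = 60  [form.top = search.bottom + 14]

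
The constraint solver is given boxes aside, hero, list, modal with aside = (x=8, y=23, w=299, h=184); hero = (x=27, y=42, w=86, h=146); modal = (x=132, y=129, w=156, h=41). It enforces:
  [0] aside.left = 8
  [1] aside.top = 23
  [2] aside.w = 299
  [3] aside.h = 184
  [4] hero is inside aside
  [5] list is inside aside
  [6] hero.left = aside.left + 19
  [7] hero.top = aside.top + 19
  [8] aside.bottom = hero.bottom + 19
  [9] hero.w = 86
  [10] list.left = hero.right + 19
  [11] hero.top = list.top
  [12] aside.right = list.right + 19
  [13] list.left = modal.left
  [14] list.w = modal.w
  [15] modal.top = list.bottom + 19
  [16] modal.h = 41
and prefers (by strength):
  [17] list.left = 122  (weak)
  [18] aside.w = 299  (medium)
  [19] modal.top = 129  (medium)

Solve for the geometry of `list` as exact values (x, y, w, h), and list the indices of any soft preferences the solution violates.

1. list.x = 132  [list.left = hero.right + 19]
2. list.y = 42  [hero.top = list.top]
3. list.w = 156  [aside.right = list.right + 19]
4. list.h = 68  [modal.top = list.bottom + 19]

list = (x=132, y=42, w=156, h=68)
violated soft preferences: 17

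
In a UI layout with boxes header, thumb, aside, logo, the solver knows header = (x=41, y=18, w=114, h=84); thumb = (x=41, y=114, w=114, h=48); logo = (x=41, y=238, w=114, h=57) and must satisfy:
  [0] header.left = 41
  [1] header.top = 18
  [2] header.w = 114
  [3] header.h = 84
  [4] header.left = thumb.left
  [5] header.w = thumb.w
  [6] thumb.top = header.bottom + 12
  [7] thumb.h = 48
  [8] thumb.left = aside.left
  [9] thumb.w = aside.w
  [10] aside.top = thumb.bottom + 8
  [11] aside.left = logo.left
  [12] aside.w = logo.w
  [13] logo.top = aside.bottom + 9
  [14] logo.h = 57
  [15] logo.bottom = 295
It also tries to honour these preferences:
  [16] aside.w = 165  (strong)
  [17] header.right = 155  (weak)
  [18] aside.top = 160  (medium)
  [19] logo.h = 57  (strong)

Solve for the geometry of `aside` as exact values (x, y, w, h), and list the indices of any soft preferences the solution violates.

aside = (x=41, y=170, w=114, h=59)
violated soft preferences: 16, 18

1. aside.x = 41  [thumb.left = aside.left]
2. aside.w = 114  [thumb.w = aside.w]
3. aside.y = 170  [aside.top = thumb.bottom + 8]
4. aside.h = 59  [logo.top = aside.bottom + 9]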